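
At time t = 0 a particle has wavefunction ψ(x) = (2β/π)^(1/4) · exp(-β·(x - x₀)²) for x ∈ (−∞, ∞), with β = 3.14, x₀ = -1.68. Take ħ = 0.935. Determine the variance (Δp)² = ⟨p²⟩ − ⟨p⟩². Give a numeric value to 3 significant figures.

2.75

Compute ⟨p⟩ and ⟨p²⟩ separately; (Δp)² = ⟨p²⟩ − ⟨p⟩².
Gaussian moments (u = x − x₀): ∫u^(2j)·e^(−2βu²) du = (2j−1)!!/(4β)^j · √(π/(2β)), odd powers integrate to 0; here √(π/(2β)) = 0.70729. Derivatives: d/dx e^(−βu²) = −2βu·e^(−βu²), d²/dx² e^(−βu²) = (4β²u² − 2β)·e^(−βu²).
⟨p⟩ = 0.0000 and ⟨p²⟩ = 2.7451.
(Δp)² = 2.7451 − (0.0000)² = 2.7451.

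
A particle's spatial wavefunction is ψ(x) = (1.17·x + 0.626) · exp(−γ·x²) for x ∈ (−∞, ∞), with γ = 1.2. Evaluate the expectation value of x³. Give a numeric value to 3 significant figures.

⟨x³⟩ = ∫ x³·|ψ|² dx / ∫|ψ|² dx (integrals over the domain).
Expand each integrand as polynomial × e^(−2γx²) and use ∫x^(2j)·e^(−2γx²) dx = (2j−1)!!/(4γ)^j · √(π/(2γ)), odd powers → 0; here √(π/(2γ)) = 1.1441.
State is unnormalized: ∫|ψ|² dx = 0.77464, and ∫ψ*·x³·ψ dx = 0.21822, so ⟨x³⟩ = 0.21822 / 0.77464.
⟨x³⟩ = 0.28171.

0.282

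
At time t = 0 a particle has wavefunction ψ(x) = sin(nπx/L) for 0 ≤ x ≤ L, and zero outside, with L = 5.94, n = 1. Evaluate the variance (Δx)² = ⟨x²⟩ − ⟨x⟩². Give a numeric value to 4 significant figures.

Compute ⟨x⟩ and ⟨x²⟩ separately, then (Δx)² = ⟨x²⟩ − ⟨x⟩².
With sin²θ = (1 − cos2θ)/2 on 0 ≤ x ≤ L: ∫sin²(nπx/L) dx = L/2, ∫x·sin²(nπx/L) dx = L²/4, ∫x²·sin²(nπx/L) dx = L³·(1/6 − 1/(4n²π²)); higher powers xᵏ the same way, integrating xᵏ·cos(2nπx/L) by parts.
Normalization: ∫|ψ|² dx = 2.9700.
⟨x⟩ = 2.9700 and ⟨x²⟩ = 9.9737.
(Δx)² = 9.9737 − (2.9700)² = 1.1528.

1.153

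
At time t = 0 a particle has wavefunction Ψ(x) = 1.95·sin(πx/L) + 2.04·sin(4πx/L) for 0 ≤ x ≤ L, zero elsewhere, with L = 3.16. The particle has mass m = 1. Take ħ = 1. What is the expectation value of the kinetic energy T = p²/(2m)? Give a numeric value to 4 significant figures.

4.368

T = −(ħ²/2m) d²/dx², so ⟨T⟩ = −(ħ²/2m) ∫ Ψ*·Ψ'' dx / ∫|Ψ|² dx; with m = 1.
d²/dx² sin(jπx/L) = −(jπ/L)²·sin(jπx/L); on 0 ≤ x ≤ L, ∫sin²(jπx/L) dx = L/2 and ∫sin(jπx/L)·sin(lπx/L) dx = 0 for j ≠ l, so only diagonal terms survive in ∫|Ψ|² and ∫Ψ·Ψ″; ∫Ψ·Ψ′ dx = [Ψ²/2] between the walls = 0.
State is unnormalized: ∫|Ψ|² dx = 12.583, and ∫Ψ*·(−ħ²/2m · Ψ'') dx = 54.961, so ⟨T⟩ = 54.961 / 12.583.
⟨T⟩ = 4.3678.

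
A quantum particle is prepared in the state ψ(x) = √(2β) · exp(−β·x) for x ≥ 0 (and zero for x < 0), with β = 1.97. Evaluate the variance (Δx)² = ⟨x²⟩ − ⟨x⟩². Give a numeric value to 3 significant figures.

Compute ⟨x⟩ and ⟨x²⟩ separately, then (Δx)² = ⟨x²⟩ − ⟨x⟩².
Every integrand reduces to terms xʲ·e^(−2βx) on [0, ∞); use ∫₀^∞ xʲ·e^(−2βx) dx = j!/(2β)^(j+1).
⟨x⟩ = 0.25381 and ⟨x²⟩ = 0.12884.
(Δx)² = 0.12884 − (0.25381)² = 0.064418.

0.0644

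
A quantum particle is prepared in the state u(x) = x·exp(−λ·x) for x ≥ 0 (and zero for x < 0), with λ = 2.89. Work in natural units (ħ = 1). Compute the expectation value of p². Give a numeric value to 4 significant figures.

p² u = −ħ² d²u/dx²; ⟨p²⟩ = −ħ² ∫ u*·u'' dx / ∫|u|² dx.
Differentiate x·exp(−λ·x) with the product rule; every integrand then reduces to terms xʲ·e^(−2λx) on [0, ∞), with ∫₀^∞ xʲ·e^(−2λx) dx = j!/(2λ)^(j+1).
State is unnormalized: ∫|u|² dx = 0.010357, and ∫u*·(−ħ² u'') dx = 0.086505, so ⟨p²⟩ = 0.086505 / 0.010357.
⟨p²⟩ = 8.3521.

8.352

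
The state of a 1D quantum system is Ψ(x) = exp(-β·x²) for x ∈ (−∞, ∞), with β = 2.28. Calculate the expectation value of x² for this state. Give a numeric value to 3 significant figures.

⟨x²⟩ = ∫ x²·|Ψ|² dx / ∫|Ψ|² dx (integrals over the domain).
Gaussian moments: ∫x^(2j)·e^(−2βx²) dx = (2j−1)!!/(4β)^j · √(π/(2β)), odd powers integrate to 0; here √(π/(2β)) = 0.83003.
State is unnormalized: ∫|Ψ|² dx = 0.83003, and ∫Ψ*·x²·Ψ dx = 0.091012, so ⟨x²⟩ = 0.091012 / 0.83003.
⟨x²⟩ = 0.10965.

0.110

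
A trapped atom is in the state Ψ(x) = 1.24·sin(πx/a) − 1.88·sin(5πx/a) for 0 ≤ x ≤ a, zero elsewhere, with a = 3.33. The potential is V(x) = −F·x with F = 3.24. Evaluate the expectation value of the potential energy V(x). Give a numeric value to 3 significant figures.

⟨V⟩ = ∫ V(x)·|Ψ|² dx / ∫|Ψ|² dx.
On 0 ≤ x ≤ a (j ≠ l): ∫sin²(jπx/a) dx = a/2, ∫sin(jπx/a)·sin(lπx/a) dx = 0; diagonal moments ∫x·sin²(jπx/a) dx = a²/4, ∫x²·sin²(jπx/a) dx = a³·(1/6 − 1/(4j²π²)); cross terms ∫x·sin(jπx/a)·sin(lπx/a) dx = 0 for j + l even and −4jla²/(π²(j² − l²)²) for j + l odd, ∫x²·sin(jπx/a)·sin(lπx/a) dx = (−1)^(j+l)·4jla³/(π²(j² − l²)²); higher powers the same way via product-to-sum and parts.
State is unnormalized: ∫|Ψ|² dx = 8.4449, and ∫Ψ*·V(x)·Ψ dx = -45.557, so ⟨V⟩ = -45.557 / 8.4449.
⟨V⟩ = -5.3946.

-5.39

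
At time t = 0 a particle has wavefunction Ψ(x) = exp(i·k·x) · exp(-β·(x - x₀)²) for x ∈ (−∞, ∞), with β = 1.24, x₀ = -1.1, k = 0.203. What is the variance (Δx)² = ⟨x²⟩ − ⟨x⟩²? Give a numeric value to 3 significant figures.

0.202

Compute ⟨x⟩ and ⟨x²⟩ separately, then (Δx)² = ⟨x²⟩ − ⟨x⟩².
Gaussian moments (u = x − x₀): ∫u^(2j)·e^(−2βu²) du = (2j−1)!!/(4β)^j · √(π/(2β)), odd powers integrate to 0; here √(π/(2β)) = 1.1255.
Normalization: ∫|Ψ|² dx = 1.1255.
⟨x⟩ = -1.1000 and ⟨x²⟩ = 1.4116.
(Δx)² = 1.4116 − (-1.1000)² = 0.20161.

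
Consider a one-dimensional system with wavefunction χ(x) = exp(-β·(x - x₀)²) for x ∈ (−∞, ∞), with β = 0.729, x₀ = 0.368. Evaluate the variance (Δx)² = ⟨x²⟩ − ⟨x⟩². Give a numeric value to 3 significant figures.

0.343

Compute ⟨x⟩ and ⟨x²⟩ separately, then (Δx)² = ⟨x²⟩ − ⟨x⟩².
Gaussian moments (u = x − x₀): ∫u^(2j)·e^(−2βu²) du = (2j−1)!!/(4β)^j · √(π/(2β)), odd powers integrate to 0; here √(π/(2β)) = 1.4679.
Normalization: ∫|χ|² dx = 1.4679.
⟨x⟩ = 0.36800 and ⟨x²⟩ = 0.47836.
(Δx)² = 0.47836 − (0.36800)² = 0.34294.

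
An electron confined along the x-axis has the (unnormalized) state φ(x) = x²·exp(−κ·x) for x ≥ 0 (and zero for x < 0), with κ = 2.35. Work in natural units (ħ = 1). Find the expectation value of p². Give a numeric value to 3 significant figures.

p² φ = −ħ² d²φ/dx²; ⟨p²⟩ = −ħ² ∫ φ*·φ'' dx / ∫|φ|² dx.
Differentiate x²·exp(−κ·x) with the product rule; every integrand then reduces to terms xʲ·e^(−2κx) on [0, ∞), with ∫₀^∞ xʲ·e^(−2κx) dx = j!/(2κ)^(j+1).
State is unnormalized: ∫|φ|² dx = 0.010465, and ∫φ*·(−ħ² φ'') dx = 0.019264, so ⟨p²⟩ = 0.019264 / 0.010465.
⟨p²⟩ = 1.8408.

1.84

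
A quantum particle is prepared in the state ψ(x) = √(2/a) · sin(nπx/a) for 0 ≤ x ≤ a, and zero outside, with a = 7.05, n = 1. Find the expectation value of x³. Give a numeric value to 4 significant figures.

60.97

⟨x³⟩ = ∫ x³·|ψ|² dx (integrals over the domain).
With sin²θ = (1 − cos2θ)/2 on 0 ≤ x ≤ a: ∫sin²(nπx/a) dx = a/2, ∫x·sin²(nπx/a) dx = a²/4, ∫x²·sin²(nπx/a) dx = a³·(1/6 − 1/(4n²π²)); higher powers xᵏ the same way, integrating xᵏ·cos(2nπx/a) by parts.
⟨x³⟩ = 60.973.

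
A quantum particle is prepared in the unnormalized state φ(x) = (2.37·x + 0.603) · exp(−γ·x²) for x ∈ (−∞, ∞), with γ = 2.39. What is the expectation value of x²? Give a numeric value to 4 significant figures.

0.2338

⟨x²⟩ = ∫ x²·|φ|² dx / ∫|φ|² dx (integrals over the domain).
Expand each integrand as polynomial × e^(−2γx²) and use ∫x^(2j)·e^(−2γx²) dx = (2j−1)!!/(4γ)^j · √(π/(2γ)), odd powers → 0; here √(π/(2γ)) = 0.81070.
State is unnormalized: ∫|φ|² dx = 0.77110, and ∫φ*·x²·φ dx = 0.18031, so ⟨x²⟩ = 0.18031 / 0.77110.
⟨x²⟩ = 0.23383.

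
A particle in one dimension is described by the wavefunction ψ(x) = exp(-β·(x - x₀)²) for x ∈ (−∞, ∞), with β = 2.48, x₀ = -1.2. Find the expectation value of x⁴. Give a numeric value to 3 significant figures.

⟨x⁴⟩ = ∫ x⁴·|ψ|² dx / ∫|ψ|² dx (integrals over the domain).
Gaussian moments (u = x − x₀): ∫u^(2j)·e^(−2βu²) du = (2j−1)!!/(4β)^j · √(π/(2β)), odd powers integrate to 0; here √(π/(2β)) = 0.79586.
State is unnormalized: ∫|ψ|² dx = 0.79586, and ∫ψ*·x⁴·ψ dx = 2.3677, so ⟨x⁴⟩ = 2.3677 / 0.79586.
⟨x⁴⟩ = 2.9751.

2.98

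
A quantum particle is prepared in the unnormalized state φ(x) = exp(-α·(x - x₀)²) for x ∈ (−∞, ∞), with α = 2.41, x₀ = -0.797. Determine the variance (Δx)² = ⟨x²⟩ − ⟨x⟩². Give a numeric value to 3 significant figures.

Compute ⟨x⟩ and ⟨x²⟩ separately, then (Δx)² = ⟨x²⟩ − ⟨x⟩².
Gaussian moments (u = x − x₀): ∫u^(2j)·e^(−2αu²) du = (2j−1)!!/(4α)^j · √(π/(2α)), odd powers integrate to 0; here √(π/(2α)) = 0.80733.
Normalization: ∫|φ|² dx = 0.80733.
⟨x⟩ = -0.79700 and ⟨x²⟩ = 0.73894.
(Δx)² = 0.73894 − (-0.79700)² = 0.10373.

0.104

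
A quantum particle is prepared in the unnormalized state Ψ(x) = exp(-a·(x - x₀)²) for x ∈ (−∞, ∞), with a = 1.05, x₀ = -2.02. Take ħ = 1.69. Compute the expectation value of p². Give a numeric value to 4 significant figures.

p² Ψ = −ħ² d²Ψ/dx²; ⟨p²⟩ = −ħ² ∫ Ψ*·Ψ'' dx / ∫|Ψ|² dx.
Gaussian moments (u = x − x₀): ∫u^(2j)·e^(−2au²) du = (2j−1)!!/(4a)^j · √(π/(2a)), odd powers integrate to 0; here √(π/(2a)) = 1.2231. Derivatives: d/dx e^(−au²) = −2au·e^(−au²), d²/dx² e^(−au²) = (4a²u² − 2a)·e^(−au²).
State is unnormalized: ∫|Ψ|² dx = 1.2231, and ∫Ψ*·(−ħ² Ψ'') dx = 3.6680, so ⟨p²⟩ = 3.6680 / 1.2231.
⟨p²⟩ = 2.9989.

2.999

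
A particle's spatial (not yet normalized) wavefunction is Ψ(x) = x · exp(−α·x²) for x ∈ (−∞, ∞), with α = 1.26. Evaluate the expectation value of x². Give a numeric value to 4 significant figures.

⟨x²⟩ = ∫ x²·|Ψ|² dx / ∫|Ψ|² dx (integrals over the domain).
Expand each integrand as polynomial × e^(−2αx²) and use ∫x^(2j)·e^(−2αx²) dx = (2j−1)!!/(4α)^j · √(π/(2α)), odd powers → 0; here √(π/(2α)) = 1.1165.
State is unnormalized: ∫|Ψ|² dx = 0.22154, and ∫Ψ*·x²·Ψ dx = 0.13187, so ⟨x²⟩ = 0.13187 / 0.22154.
⟨x²⟩ = 0.59524.

0.5952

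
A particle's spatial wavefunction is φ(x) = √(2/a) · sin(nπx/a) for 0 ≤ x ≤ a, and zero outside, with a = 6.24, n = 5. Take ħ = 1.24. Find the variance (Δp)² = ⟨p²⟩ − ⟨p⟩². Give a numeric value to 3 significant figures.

Compute ⟨p⟩ and ⟨p²⟩ separately; (Δp)² = ⟨p²⟩ − ⟨p⟩².
d/dx sin(nπx/a) = (nπ/a)·cos(nπx/a) and d²/dx² sin(nπx/a) = −(nπ/a)²·sin(nπx/a); on 0 ≤ x ≤ a, ∫sin²(nπx/a) dx = a/2 and ∫sin(nπx/a)·cos(nπx/a) dx = 0.
⟨p⟩ = 0.0000 and ⟨p²⟩ = 9.7435.
(Δp)² = 9.7435 − (0.0000)² = 9.7435.

9.74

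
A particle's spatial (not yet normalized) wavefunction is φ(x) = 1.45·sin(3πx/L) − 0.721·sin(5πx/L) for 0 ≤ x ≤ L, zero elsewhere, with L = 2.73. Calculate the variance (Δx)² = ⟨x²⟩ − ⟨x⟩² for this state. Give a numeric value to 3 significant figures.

0.302

Compute ⟨x⟩ and ⟨x²⟩ separately, then (Δx)² = ⟨x²⟩ − ⟨x⟩².
On 0 ≤ x ≤ L (j ≠ l): ∫sin²(jπx/L) dx = L/2, ∫sin(jπx/L)·sin(lπx/L) dx = 0; diagonal moments ∫x·sin²(jπx/L) dx = L²/4, ∫x²·sin²(jπx/L) dx = L³·(1/6 − 1/(4j²π²)); cross terms ∫x·sin(jπx/L)·sin(lπx/L) dx = 0 for j + l even and −4jlL²/(π²(j² − l²)²) for j + l odd, ∫x²·sin(jπx/L)·sin(lπx/L) dx = (−1)^(j+l)·4jlL³/(π²(j² − l²)²); higher powers the same way via product-to-sum and parts.
Normalization: ∫|φ|² dx = 3.5795.
⟨x⟩ = 1.3650 and ⟨x²⟩ = 2.1654.
(Δx)² = 2.1654 − (1.3650)² = 0.30221.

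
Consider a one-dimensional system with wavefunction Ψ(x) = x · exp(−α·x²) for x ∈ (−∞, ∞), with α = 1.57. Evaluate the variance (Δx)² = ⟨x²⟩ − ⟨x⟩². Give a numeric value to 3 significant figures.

0.478

Compute ⟨x⟩ and ⟨x²⟩ separately, then (Δx)² = ⟨x²⟩ − ⟨x⟩².
Expand each integrand as polynomial × e^(−2αx²) and use ∫x^(2j)·e^(−2αx²) dx = (2j−1)!!/(4α)^j · √(π/(2α)), odd powers → 0; here √(π/(2α)) = 1.0003.
Normalization: ∫|Ψ|² dx = 0.15928.
⟨x⟩ = 0.0000 and ⟨x²⟩ = 0.47771.
(Δx)² = 0.47771 − (0.0000)² = 0.47771.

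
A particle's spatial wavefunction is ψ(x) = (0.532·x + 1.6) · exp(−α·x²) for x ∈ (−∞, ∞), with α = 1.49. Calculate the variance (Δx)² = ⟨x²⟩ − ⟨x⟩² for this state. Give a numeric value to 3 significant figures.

Compute ⟨x⟩ and ⟨x²⟩ separately, then (Δx)² = ⟨x²⟩ − ⟨x⟩².
Expand each integrand as polynomial × e^(−2αx²) and use ∫x^(2j)·e^(−2αx²) dx = (2j−1)!!/(4α)^j · √(π/(2α)), odd powers → 0; here √(π/(2α)) = 1.0268.
Normalization: ∫|ψ|² dx = 2.6773.
⟨x⟩ = 0.10955 and ⟨x²⟩ = 0.17390.
(Δx)² = 0.17390 − (0.10955)² = 0.16190.

0.162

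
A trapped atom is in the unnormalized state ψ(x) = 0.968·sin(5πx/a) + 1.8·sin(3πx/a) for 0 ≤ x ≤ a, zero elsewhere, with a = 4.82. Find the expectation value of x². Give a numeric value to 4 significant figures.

8.553

⟨x²⟩ = ∫ x²·|ψ|² dx / ∫|ψ|² dx (integrals over the domain).
On 0 ≤ x ≤ a (j ≠ l): ∫sin²(jπx/a) dx = a/2, ∫sin(jπx/a)·sin(lπx/a) dx = 0; diagonal moments ∫x·sin²(jπx/a) dx = a²/4, ∫x²·sin²(jπx/a) dx = a³·(1/6 − 1/(4j²π²)); cross terms ∫x·sin(jπx/a)·sin(lπx/a) dx = 0 for j + l even and −4jla²/(π²(j² − l²)²) for j + l odd, ∫x²·sin(jπx/a)·sin(lπx/a) dx = (−1)^(j+l)·4jla³/(π²(j² − l²)²); higher powers the same way via product-to-sum and parts.
State is unnormalized: ∫|ψ|² dx = 10.067, and ∫ψ*·x²·ψ dx = 86.097, so ⟨x²⟩ = 86.097 / 10.067.
⟨x²⟩ = 8.5527.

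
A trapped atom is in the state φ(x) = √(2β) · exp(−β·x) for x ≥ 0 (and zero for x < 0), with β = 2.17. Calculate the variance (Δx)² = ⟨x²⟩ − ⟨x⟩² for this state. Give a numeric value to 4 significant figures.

Compute ⟨x⟩ and ⟨x²⟩ separately, then (Δx)² = ⟨x²⟩ − ⟨x⟩².
Every integrand reduces to terms xʲ·e^(−2βx) on [0, ∞); use ∫₀^∞ xʲ·e^(−2βx) dx = j!/(2β)^(j+1).
⟨x⟩ = 0.23041 and ⟨x²⟩ = 0.10618.
(Δx)² = 0.10618 − (0.23041)² = 0.053091.

0.05309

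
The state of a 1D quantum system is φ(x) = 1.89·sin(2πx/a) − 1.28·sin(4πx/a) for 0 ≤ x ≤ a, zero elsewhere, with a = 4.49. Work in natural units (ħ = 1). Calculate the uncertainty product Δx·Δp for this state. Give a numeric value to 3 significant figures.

1.56

Δx = √(⟨x²⟩−⟨x⟩²), Δp = √(⟨p²⟩−⟨p⟩²).
On 0 ≤ x ≤ a (j ≠ l): ∫sin²(jπx/a) dx = a/2, ∫sin(jπx/a)·sin(lπx/a) dx = 0; diagonal moments ∫x·sin²(jπx/a) dx = a²/4, ∫x²·sin²(jπx/a) dx = a³·(1/6 − 1/(4j²π²)); cross terms ∫x·sin(jπx/a)·sin(lπx/a) dx = 0 for j + l even and −4jla²/(π²(j² − l²)²) for j + l odd, ∫x²·sin(jπx/a)·sin(lπx/a) dx = (−1)^(j+l)·4jla³/(π²(j² − l²)²); higher powers the same way via product-to-sum and parts. d²/dx² sin(jπx/a) = −(jπ/a)²·sin(jπx/a); on 0 ≤ x ≤ a, ∫sin²(jπx/a) dx = a/2 and ∫sin(jπx/a)·sin(lπx/a) dx = 0 for j ≠ l, so only diagonal terms survive in ∫|φ|² and ∫φ·φ″; ∫φ·φ′ dx = [φ²/2] between the walls = 0.
Normalization: ∫|φ|² dx = 11.698.
⟨x⟩ = 2.2450, ⟨x²⟩ = 5.6819 ⇒ Δx = 0.80118.
⟨p⟩ = 0.0000, ⟨p²⟩ = 3.8055 ⇒ Δp = 1.9508.
Δx·Δp = 1.5629.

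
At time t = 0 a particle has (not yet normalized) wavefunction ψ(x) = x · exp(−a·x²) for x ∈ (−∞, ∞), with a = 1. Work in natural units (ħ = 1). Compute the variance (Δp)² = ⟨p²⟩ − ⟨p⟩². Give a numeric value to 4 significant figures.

Compute ⟨p⟩ and ⟨p²⟩ separately; (Δp)² = ⟨p²⟩ − ⟨p⟩².
Expand each integrand as polynomial × e^(−2ax²) and use ∫x^(2j)·e^(−2ax²) dx = (2j−1)!!/(4a)^j · √(π/(2a)), odd powers → 0; here √(π/(2a)) = 1.2533. Differentiate with the product rule, d/dx e^(−ax²) = −2ax·e^(−ax²).
Normalization: ∫|ψ|² dx = 0.31333.
⟨p⟩ = 0.0000 and ⟨p²⟩ = 3.0000.
(Δp)² = 3.0000 − (0.0000)² = 3.0000.

3.000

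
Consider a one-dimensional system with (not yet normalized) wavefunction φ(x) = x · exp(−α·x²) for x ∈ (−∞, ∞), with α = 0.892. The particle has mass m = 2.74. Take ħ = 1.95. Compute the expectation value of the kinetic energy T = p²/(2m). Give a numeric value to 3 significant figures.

1.86

T = −(ħ²/2m) d²/dx², so ⟨T⟩ = −(ħ²/2m) ∫ φ*·φ'' dx / ∫|φ|² dx; with m = 2.74.
Expand each integrand as polynomial × e^(−2αx²) and use ∫x^(2j)·e^(−2αx²) dx = (2j−1)!!/(4α)^j · √(π/(2α)), odd powers → 0; here √(π/(2α)) = 1.3270. Differentiate with the product rule, d/dx e^(−αx²) = −2αx·e^(−αx²).
State is unnormalized: ∫|φ|² dx = 0.37192, and ∫φ*·(−ħ²/2m · φ'') dx = 0.69060, so ⟨T⟩ = 0.69060 / 0.37192.
⟨T⟩ = 1.8568.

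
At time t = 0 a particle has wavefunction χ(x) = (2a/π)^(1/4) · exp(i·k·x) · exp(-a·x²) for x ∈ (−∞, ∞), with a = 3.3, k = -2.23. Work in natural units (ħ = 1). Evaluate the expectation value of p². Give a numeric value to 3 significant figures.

8.27

p² χ = −ħ² d²χ/dx²; ⟨p²⟩ = −ħ² ∫ χ*·χ'' dx.
Gaussian moments: ∫x^(2j)·e^(−2ax²) dx = (2j−1)!!/(4a)^j · √(π/(2a)), odd powers integrate to 0; here √(π/(2a)) = 0.68993. Derivatives: χ′ = (ik − 2ax)·χ, χ″ = ((ik − 2ax)² − 2a)·χ; the odd-in-x pieces drop out.
⟨p²⟩ = 8.2729.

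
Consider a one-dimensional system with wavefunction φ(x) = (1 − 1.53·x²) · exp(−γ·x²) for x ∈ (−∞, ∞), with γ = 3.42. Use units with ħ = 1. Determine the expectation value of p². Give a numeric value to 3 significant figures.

p² φ = −ħ² d²φ/dx²; ⟨p²⟩ = −ħ² ∫ φ*·φ'' dx / ∫|φ|² dx.
Expand each integrand as polynomial × e^(−2γx²) and use ∫x^(2j)·e^(−2γx²) dx = (2j−1)!!/(4γ)^j · √(π/(2γ)), odd powers → 0; here √(π/(2γ)) = 0.67771. Differentiate with the product rule, d/dx e^(−γx²) = −2γx·e^(−γx²).
State is unnormalized: ∫|φ|² dx = 0.55155, and ∫φ*·(−ħ² φ'') dx = 3.0392, so ⟨p²⟩ = 3.0392 / 0.55155.
⟨p²⟩ = 5.5102.

5.51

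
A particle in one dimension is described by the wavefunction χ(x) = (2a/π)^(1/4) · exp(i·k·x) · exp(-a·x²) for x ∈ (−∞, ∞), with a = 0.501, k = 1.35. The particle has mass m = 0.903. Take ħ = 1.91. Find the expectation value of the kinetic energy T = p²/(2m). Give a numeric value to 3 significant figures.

4.69

T = −(ħ²/2m) d²/dx², so ⟨T⟩ = −(ħ²/2m) ∫ χ*·χ'' dx; with m = 0.903.
Gaussian moments: ∫x^(2j)·e^(−2ax²) dx = (2j−1)!!/(4a)^j · √(π/(2a)), odd powers integrate to 0; here √(π/(2a)) = 1.7707. Derivatives: χ′ = (ik − 2ax)·χ, χ″ = ((ik − 2ax)² − 2a)·χ; the odd-in-x pieces drop out.
⟨T⟩ = 4.6934.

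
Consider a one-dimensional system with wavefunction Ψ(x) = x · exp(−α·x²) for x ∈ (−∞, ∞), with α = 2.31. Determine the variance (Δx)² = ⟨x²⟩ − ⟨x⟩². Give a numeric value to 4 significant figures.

Compute ⟨x⟩ and ⟨x²⟩ separately, then (Δx)² = ⟨x²⟩ − ⟨x⟩².
Expand each integrand as polynomial × e^(−2αx²) and use ∫x^(2j)·e^(−2αx²) dx = (2j−1)!!/(4α)^j · √(π/(2α)), odd powers → 0; here √(π/(2α)) = 0.82462.
Normalization: ∫|Ψ|² dx = 0.089245.
⟨x⟩ = 0.0000 and ⟨x²⟩ = 0.32468.
(Δx)² = 0.32468 − (0.0000)² = 0.32468.

0.3247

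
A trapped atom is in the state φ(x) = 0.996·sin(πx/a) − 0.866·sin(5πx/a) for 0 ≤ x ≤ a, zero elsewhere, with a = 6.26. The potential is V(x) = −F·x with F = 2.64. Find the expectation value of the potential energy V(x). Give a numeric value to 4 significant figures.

⟨V⟩ = ∫ V(x)·|φ|² dx / ∫|φ|² dx.
On 0 ≤ x ≤ a (j ≠ l): ∫sin²(jπx/a) dx = a/2, ∫sin(jπx/a)·sin(lπx/a) dx = 0; diagonal moments ∫x·sin²(jπx/a) dx = a²/4, ∫x²·sin²(jπx/a) dx = a³·(1/6 − 1/(4j²π²)); cross terms ∫x·sin(jπx/a)·sin(lπx/a) dx = 0 for j + l even and −4jla²/(π²(j² − l²)²) for j + l odd, ∫x²·sin(jπx/a)·sin(lπx/a) dx = (−1)^(j+l)·4jla³/(π²(j² − l²)²); higher powers the same way via product-to-sum and parts.
State is unnormalized: ∫|φ|² dx = 5.4524, and ∫φ*·V(x)·φ dx = -45.054, so ⟨V⟩ = -45.054 / 5.4524.
⟨V⟩ = -8.2632.

-8.263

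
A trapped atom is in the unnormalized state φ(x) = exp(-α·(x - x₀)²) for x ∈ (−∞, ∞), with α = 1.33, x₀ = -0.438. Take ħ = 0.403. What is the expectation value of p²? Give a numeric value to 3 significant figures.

0.216

p² φ = −ħ² d²φ/dx²; ⟨p²⟩ = −ħ² ∫ φ*·φ'' dx / ∫|φ|² dx.
Gaussian moments (u = x − x₀): ∫u^(2j)·e^(−2αu²) du = (2j−1)!!/(4α)^j · √(π/(2α)), odd powers integrate to 0; here √(π/(2α)) = 1.0868. Derivatives: d/dx e^(−αu²) = −2αu·e^(−αu²), d²/dx² e^(−αu²) = (4α²u² − 2α)·e^(−αu²).
State is unnormalized: ∫|φ|² dx = 1.0868, and ∫φ*·(−ħ² φ'') dx = 0.23474, so ⟨p²⟩ = 0.23474 / 1.0868.
⟨p²⟩ = 0.21600.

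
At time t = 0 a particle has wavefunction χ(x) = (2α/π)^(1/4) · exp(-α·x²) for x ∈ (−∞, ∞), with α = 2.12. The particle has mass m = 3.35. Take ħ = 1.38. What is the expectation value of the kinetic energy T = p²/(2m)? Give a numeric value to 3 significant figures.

0.603

T = −(ħ²/2m) d²/dx², so ⟨T⟩ = −(ħ²/2m) ∫ χ*·χ'' dx; with m = 3.35.
Gaussian moments: ∫x^(2j)·e^(−2αx²) dx = (2j−1)!!/(4α)^j · √(π/(2α)), odd powers integrate to 0; here √(π/(2α)) = 0.86078. Derivatives: d/dx e^(−αx²) = −2αx·e^(−αx²), d²/dx² e^(−αx²) = (4α²x² − 2α)·e^(−αx²).
⟨T⟩ = 0.60259.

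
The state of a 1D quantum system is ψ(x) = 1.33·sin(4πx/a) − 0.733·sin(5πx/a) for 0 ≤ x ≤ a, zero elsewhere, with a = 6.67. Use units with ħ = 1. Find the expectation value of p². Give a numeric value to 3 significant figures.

4.01

p² ψ = −ħ² d²ψ/dx²; ⟨p²⟩ = −ħ² ∫ ψ*·ψ'' dx / ∫|ψ|² dx.
d²/dx² sin(jπx/a) = −(jπ/a)²·sin(jπx/a); on 0 ≤ x ≤ a, ∫sin²(jπx/a) dx = a/2 and ∫sin(jπx/a)·sin(lπx/a) dx = 0 for j ≠ l, so only diagonal terms survive in ∫|ψ|² and ∫ψ·ψ″; ∫ψ·ψ′ dx = [ψ²/2] between the walls = 0.
State is unnormalized: ∫|ψ|² dx = 7.6911, and ∫ψ*·(−ħ² ψ'') dx = 30.877, so ⟨p²⟩ = 30.877 / 7.6911.
⟨p²⟩ = 4.0147.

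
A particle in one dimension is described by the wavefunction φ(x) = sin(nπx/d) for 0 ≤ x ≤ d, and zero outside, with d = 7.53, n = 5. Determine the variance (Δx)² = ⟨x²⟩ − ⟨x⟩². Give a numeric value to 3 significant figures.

4.61

Compute ⟨x⟩ and ⟨x²⟩ separately, then (Δx)² = ⟨x²⟩ − ⟨x⟩².
With sin²θ = (1 − cos2θ)/2 on 0 ≤ x ≤ d: ∫sin²(nπx/d) dx = d/2, ∫x·sin²(nπx/d) dx = d²/4, ∫x²·sin²(nπx/d) dx = d³·(1/6 − 1/(4n²π²)); higher powers xᵏ the same way, integrating xᵏ·cos(2nπx/d) by parts.
Normalization: ∫|φ|² dx = 3.7650.
⟨x⟩ = 3.7650 and ⟨x²⟩ = 18.785.
(Δx)² = 18.785 − (3.7650)² = 4.6102.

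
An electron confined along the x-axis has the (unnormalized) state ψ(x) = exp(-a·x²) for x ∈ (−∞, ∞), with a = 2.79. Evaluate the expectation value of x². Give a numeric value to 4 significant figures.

⟨x²⟩ = ∫ x²·|ψ|² dx / ∫|ψ|² dx (integrals over the domain).
Gaussian moments: ∫x^(2j)·e^(−2ax²) dx = (2j−1)!!/(4a)^j · √(π/(2a)), odd powers integrate to 0; here √(π/(2a)) = 0.75034.
State is unnormalized: ∫|ψ|² dx = 0.75034, and ∫ψ*·x²·ψ dx = 0.067235, so ⟨x²⟩ = 0.067235 / 0.75034.
⟨x²⟩ = 0.089606.

0.08961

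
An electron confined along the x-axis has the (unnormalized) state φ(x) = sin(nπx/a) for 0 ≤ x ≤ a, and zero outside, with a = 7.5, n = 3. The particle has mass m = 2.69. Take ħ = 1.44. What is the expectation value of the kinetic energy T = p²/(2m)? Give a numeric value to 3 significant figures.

T = −(ħ²/2m) d²/dx², so ⟨T⟩ = −(ħ²/2m) ∫ φ*·φ'' dx / ∫|φ|² dx; with m = 2.69.
d/dx sin(nπx/a) = (nπ/a)·cos(nπx/a) and d²/dx² sin(nπx/a) = −(nπ/a)²·sin(nπx/a); on 0 ≤ x ≤ a, ∫sin²(nπx/a) dx = a/2 and ∫sin(nπx/a)·cos(nπx/a) dx = 0.
State is unnormalized: ∫|φ|² dx = 3.7500, and ∫φ*·(−ħ²/2m · φ'') dx = 2.2824, so ⟨T⟩ = 2.2824 / 3.7500.
⟨T⟩ = 0.60864.

0.609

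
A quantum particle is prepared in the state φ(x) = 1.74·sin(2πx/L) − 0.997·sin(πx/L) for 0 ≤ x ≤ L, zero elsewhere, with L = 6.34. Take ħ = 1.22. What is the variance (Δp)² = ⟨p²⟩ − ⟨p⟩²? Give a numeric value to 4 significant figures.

Compute ⟨p⟩ and ⟨p²⟩ separately; (Δp)² = ⟨p²⟩ − ⟨p⟩².
d²/dx² sin(jπx/L) = −(jπ/L)²·sin(jπx/L); on 0 ≤ x ≤ L, ∫sin²(jπx/L) dx = L/2 and ∫sin(jπx/L)·sin(lπx/L) dx = 0 for j ≠ l, so only diagonal terms survive in ∫|φ|² and ∫φ·φ″; ∫φ·φ′ dx = [φ²/2] between the walls = 0.
Normalization: ∫|φ|² dx = 12.749.
⟨p⟩ = 0.0000 and ⟨p²⟩ = 1.1909.
(Δp)² = 1.1909 − (0.0000)² = 1.1909.

1.191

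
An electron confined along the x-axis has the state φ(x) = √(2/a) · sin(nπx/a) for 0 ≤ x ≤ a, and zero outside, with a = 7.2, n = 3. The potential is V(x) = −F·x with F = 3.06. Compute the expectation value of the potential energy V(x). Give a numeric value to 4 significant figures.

⟨V⟩ = ∫ V(x)·|φ|² dx.
With sin²θ = (1 − cos2θ)/2 on 0 ≤ x ≤ a: ∫sin²(nπx/a) dx = a/2, ∫x·sin²(nπx/a) dx = a²/4, ∫x²·sin²(nπx/a) dx = a³·(1/6 − 1/(4n²π²)); higher powers xᵏ the same way, integrating xᵏ·cos(2nπx/a) by parts.
⟨V⟩ = -11.016.

-11.02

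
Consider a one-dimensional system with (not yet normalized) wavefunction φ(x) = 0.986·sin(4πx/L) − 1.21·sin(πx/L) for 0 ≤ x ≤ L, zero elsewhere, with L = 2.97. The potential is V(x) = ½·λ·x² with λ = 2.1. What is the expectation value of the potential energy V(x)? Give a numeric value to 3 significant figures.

2.92

⟨V⟩ = ∫ V(x)·|φ|² dx / ∫|φ|² dx.
On 0 ≤ x ≤ L (j ≠ l): ∫sin²(jπx/L) dx = L/2, ∫sin(jπx/L)·sin(lπx/L) dx = 0; diagonal moments ∫x·sin²(jπx/L) dx = L²/4, ∫x²·sin²(jπx/L) dx = L³·(1/6 − 1/(4j²π²)); cross terms ∫x·sin(jπx/L)·sin(lπx/L) dx = 0 for j + l even and −4jlL²/(π²(j² − l²)²) for j + l odd, ∫x²·sin(jπx/L)·sin(lπx/L) dx = (−1)^(j+l)·4jlL³/(π²(j² − l²)²); higher powers the same way via product-to-sum and parts.
State is unnormalized: ∫|φ|² dx = 3.6179, and ∫φ*·V(x)·φ dx = 10.580, so ⟨V⟩ = 10.580 / 3.6179.
⟨V⟩ = 2.9244.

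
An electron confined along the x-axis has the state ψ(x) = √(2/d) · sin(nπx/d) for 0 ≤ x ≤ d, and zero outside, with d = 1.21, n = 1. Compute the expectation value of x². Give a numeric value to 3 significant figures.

0.414

⟨x²⟩ = ∫ x²·|ψ|² dx (integrals over the domain).
With sin²θ = (1 − cos2θ)/2 on 0 ≤ x ≤ d: ∫sin²(nπx/d) dx = d/2, ∫x·sin²(nπx/d) dx = d²/4, ∫x²·sin²(nπx/d) dx = d³·(1/6 − 1/(4n²π²)); higher powers xᵏ the same way, integrating xᵏ·cos(2nπx/d) by parts.
⟨x²⟩ = 0.41386.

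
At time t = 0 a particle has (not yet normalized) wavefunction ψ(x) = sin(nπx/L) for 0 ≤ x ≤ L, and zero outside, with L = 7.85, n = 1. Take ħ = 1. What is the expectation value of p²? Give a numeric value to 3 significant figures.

p² ψ = −ħ² d²ψ/dx²; ⟨p²⟩ = −ħ² ∫ ψ*·ψ'' dx / ∫|ψ|² dx.
d/dx sin(nπx/L) = (nπ/L)·cos(nπx/L) and d²/dx² sin(nπx/L) = −(nπ/L)²·sin(nπx/L); on 0 ≤ x ≤ L, ∫sin²(nπx/L) dx = L/2 and ∫sin(nπx/L)·cos(nπx/L) dx = 0.
State is unnormalized: ∫|ψ|² dx = 3.9250, and ∫ψ*·(−ħ² ψ'') dx = 0.62864, so ⟨p²⟩ = 0.62864 / 3.9250.
⟨p²⟩ = 0.16016.

0.160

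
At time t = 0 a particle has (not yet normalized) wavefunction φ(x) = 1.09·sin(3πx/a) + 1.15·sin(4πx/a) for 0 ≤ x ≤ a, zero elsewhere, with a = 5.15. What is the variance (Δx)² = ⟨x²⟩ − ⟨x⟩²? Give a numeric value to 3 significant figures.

Compute ⟨x⟩ and ⟨x²⟩ separately, then (Δx)² = ⟨x²⟩ − ⟨x⟩².
On 0 ≤ x ≤ a (j ≠ l): ∫sin²(jπx/a) dx = a/2, ∫sin(jπx/a)·sin(lπx/a) dx = 0; diagonal moments ∫x·sin²(jπx/a) dx = a²/4, ∫x²·sin²(jπx/a) dx = a³·(1/6 − 1/(4j²π²)); cross terms ∫x·sin(jπx/a)·sin(lπx/a) dx = 0 for j + l even and −4jla²/(π²(j² − l²)²) for j + l odd, ∫x²·sin(jπx/a)·sin(lπx/a) dx = (−1)^(j+l)·4jla³/(π²(j² − l²)²); higher powers the same way via product-to-sum and parts.
Normalization: ∫|φ|² dx = 6.4648.
⟨x⟩ = 1.5542 and ⟨x²⟩ = 3.4686.
(Δx)² = 3.4686 − (1.5542)² = 1.0532.

1.05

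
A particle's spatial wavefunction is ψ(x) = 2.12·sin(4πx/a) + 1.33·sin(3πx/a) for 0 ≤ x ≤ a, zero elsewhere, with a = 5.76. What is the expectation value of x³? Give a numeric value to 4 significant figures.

⟨x³⟩ = ∫ x³·|ψ|² dx / ∫|ψ|² dx (integrals over the domain).
On 0 ≤ x ≤ a (j ≠ l): ∫sin²(jπx/a) dx = a/2, ∫sin(jπx/a)·sin(lπx/a) dx = 0; diagonal moments ∫x·sin²(jπx/a) dx = a²/4, ∫x²·sin²(jπx/a) dx = a³·(1/6 − 1/(4j²π²)); cross terms ∫x·sin(jπx/a)·sin(lπx/a) dx = 0 for j + l even and −4jla²/(π²(j² − l²)²) for j + l odd, ∫x²·sin(jπx/a)·sin(lπx/a) dx = (−1)^(j+l)·4jla³/(π²(j² − l²)²); higher powers the same way via product-to-sum and parts.
State is unnormalized: ∫|ψ|² dx = 18.038, and ∫ψ*·x³·ψ dx = 299.86, so ⟨x³⟩ = 299.86 / 18.038.
⟨x³⟩ = 16.624.

16.62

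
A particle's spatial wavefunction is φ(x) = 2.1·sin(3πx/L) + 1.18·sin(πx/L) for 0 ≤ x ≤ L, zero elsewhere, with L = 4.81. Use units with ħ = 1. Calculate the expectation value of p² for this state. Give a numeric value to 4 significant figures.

p² φ = −ħ² d²φ/dx²; ⟨p²⟩ = −ħ² ∫ φ*·φ'' dx / ∫|φ|² dx.
d²/dx² sin(jπx/L) = −(jπ/L)²·sin(jπx/L); on 0 ≤ x ≤ L, ∫sin²(jπx/L) dx = L/2 and ∫sin(jπx/L)·sin(lπx/L) dx = 0 for j ≠ l, so only diagonal terms survive in ∫|φ|² and ∫φ·φ″; ∫φ·φ′ dx = [φ²/2] between the walls = 0.
State is unnormalized: ∫|φ|² dx = 13.955, and ∫φ*·(−ħ² φ'') dx = 42.148, so ⟨p²⟩ = 42.148 / 13.955.
⟨p²⟩ = 3.0204.

3.020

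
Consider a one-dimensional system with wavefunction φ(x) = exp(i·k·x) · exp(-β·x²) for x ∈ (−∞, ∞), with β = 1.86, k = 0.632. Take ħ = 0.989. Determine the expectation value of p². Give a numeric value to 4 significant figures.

2.210

p² φ = −ħ² d²φ/dx²; ⟨p²⟩ = −ħ² ∫ φ*·φ'' dx / ∫|φ|² dx.
Gaussian moments: ∫x^(2j)·e^(−2βx²) dx = (2j−1)!!/(4β)^j · √(π/(2β)), odd powers integrate to 0; here √(π/(2β)) = 0.91897. Derivatives: φ′ = (ik − 2βx)·φ, φ″ = ((ik − 2βx)² − 2β)·φ; the odd-in-x pieces drop out.
State is unnormalized: ∫|φ|² dx = 0.91897, and ∫φ*·(−ħ² φ'') dx = 2.0309, so ⟨p²⟩ = 2.0309 / 0.91897.
⟨p²⟩ = 2.2100.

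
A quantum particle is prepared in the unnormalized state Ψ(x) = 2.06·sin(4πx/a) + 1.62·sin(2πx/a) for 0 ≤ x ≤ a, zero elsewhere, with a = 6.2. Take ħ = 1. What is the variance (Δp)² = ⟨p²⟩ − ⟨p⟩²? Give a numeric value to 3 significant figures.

2.93

Compute ⟨p⟩ and ⟨p²⟩ separately; (Δp)² = ⟨p²⟩ − ⟨p⟩².
d²/dx² sin(jπx/a) = −(jπ/a)²·sin(jπx/a); on 0 ≤ x ≤ a, ∫sin²(jπx/a) dx = a/2 and ∫sin(jπx/a)·sin(lπx/a) dx = 0 for j ≠ l, so only diagonal terms survive in ∫|Ψ|² and ∫Ψ·Ψ″; ∫Ψ·Ψ′ dx = [Ψ²/2] between the walls = 0.
Normalization: ∫|Ψ|² dx = 21.291.
⟨p⟩ = 0.0000 and ⟨p²⟩ = 2.9307.
(Δp)² = 2.9307 − (0.0000)² = 2.9307.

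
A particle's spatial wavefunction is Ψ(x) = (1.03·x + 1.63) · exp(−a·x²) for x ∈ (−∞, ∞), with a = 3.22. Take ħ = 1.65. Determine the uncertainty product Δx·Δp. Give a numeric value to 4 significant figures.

Δx = √(⟨x²⟩−⟨x⟩²), Δp = √(⟨p²⟩−⟨p⟩²).
Expand each integrand as polynomial × e^(−2ax²) and use ∫x^(2j)·e^(−2ax²) dx = (2j−1)!!/(4a)^j · √(π/(2a)), odd powers → 0; here √(π/(2a)) = 0.69844. Differentiate with the product rule, d/dx e^(−ax²) = −2ax·e^(−ax²).
Normalization: ∫|Ψ|² dx = 1.9132.
⟨x⟩ = 0.095171, ⟨x²⟩ = 0.082309 ⇒ Δx = 0.27065.
⟨p⟩ = 0.0000, ⟨p²⟩ = 9.2937 ⇒ Δp = 3.0485.
Δx·Δp = 0.82509.

0.8251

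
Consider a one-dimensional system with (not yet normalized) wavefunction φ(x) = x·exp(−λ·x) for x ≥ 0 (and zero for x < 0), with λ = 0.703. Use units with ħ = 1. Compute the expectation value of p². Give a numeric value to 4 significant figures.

p² φ = −ħ² d²φ/dx²; ⟨p²⟩ = −ħ² ∫ φ*·φ'' dx / ∫|φ|² dx.
Differentiate x·exp(−λ·x) with the product rule; every integrand then reduces to terms xʲ·e^(−2λx) on [0, ∞), with ∫₀^∞ xʲ·e^(−2λx) dx = j!/(2λ)^(j+1).
State is unnormalized: ∫|φ|² dx = 0.71957, and ∫φ*·(−ħ² φ'') dx = 0.35562, so ⟨p²⟩ = 0.35562 / 0.71957.
⟨p²⟩ = 0.49421.

0.4942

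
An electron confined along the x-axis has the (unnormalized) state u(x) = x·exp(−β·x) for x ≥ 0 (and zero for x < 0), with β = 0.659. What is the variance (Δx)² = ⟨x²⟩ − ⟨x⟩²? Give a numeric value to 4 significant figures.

Compute ⟨x⟩ and ⟨x²⟩ separately, then (Δx)² = ⟨x²⟩ − ⟨x⟩².
Every integrand reduces to terms xʲ·e^(−2βx) on [0, ∞); use ∫₀^∞ xʲ·e^(−2βx) dx = j!/(2β)^(j+1).
Normalization: ∫|u|² dx = 0.87354.
⟨x⟩ = 2.2762 and ⟨x²⟩ = 6.9080.
(Δx)² = 6.9080 − (2.2762)² = 1.7270.

1.727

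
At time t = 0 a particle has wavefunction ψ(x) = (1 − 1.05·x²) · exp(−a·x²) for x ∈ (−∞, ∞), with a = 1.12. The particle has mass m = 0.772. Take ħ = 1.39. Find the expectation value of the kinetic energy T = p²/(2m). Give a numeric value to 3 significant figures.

3.73

T = −(ħ²/2m) d²/dx², so ⟨T⟩ = −(ħ²/2m) ∫ ψ*·ψ'' dx / ∫|ψ|² dx; with m = 0.772.
Expand each integrand as polynomial × e^(−2ax²) and use ∫x^(2j)·e^(−2ax²) dx = (2j−1)!!/(4a)^j · √(π/(2a)), odd powers → 0; here √(π/(2a)) = 1.1843. Differentiate with the product rule, d/dx e^(−ax²) = −2ax·e^(−ax²).
State is unnormalized: ∫|ψ|² dx = 0.82431, and ∫ψ*·(−ħ²/2m · ψ'') dx = 3.0760, so ⟨T⟩ = 3.0760 / 0.82431.
⟨T⟩ = 3.7317.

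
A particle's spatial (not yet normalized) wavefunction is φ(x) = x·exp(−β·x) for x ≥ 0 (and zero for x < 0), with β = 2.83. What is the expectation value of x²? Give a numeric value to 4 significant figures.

⟨x²⟩ = ∫ x²·|φ|² dx / ∫|φ|² dx (integrals over the domain).
Every integrand reduces to terms xʲ·e^(−2βx) on [0, ∞); use ∫₀^∞ xʲ·e^(−2βx) dx = j!/(2β)^(j+1).
State is unnormalized: ∫|φ|² dx = 0.011030, and ∫φ*·x²·φ dx = 0.0041317, so ⟨x²⟩ = 0.0041317 / 0.011030.
⟨x²⟩ = 0.37458.

0.3746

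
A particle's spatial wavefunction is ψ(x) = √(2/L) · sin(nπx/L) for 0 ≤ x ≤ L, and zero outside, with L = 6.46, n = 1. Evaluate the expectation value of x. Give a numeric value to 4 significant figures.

3.230

⟨x⟩ = ∫ x·|ψ|² dx (integrals over the domain).
With sin²θ = (1 − cos2θ)/2 on 0 ≤ x ≤ L: ∫sin²(nπx/L) dx = L/2, ∫x·sin²(nπx/L) dx = L²/4, ∫x²·sin²(nπx/L) dx = L³·(1/6 − 1/(4n²π²)); higher powers xᵏ the same way, integrating xᵏ·cos(2nπx/L) by parts.
⟨x⟩ = 3.2300.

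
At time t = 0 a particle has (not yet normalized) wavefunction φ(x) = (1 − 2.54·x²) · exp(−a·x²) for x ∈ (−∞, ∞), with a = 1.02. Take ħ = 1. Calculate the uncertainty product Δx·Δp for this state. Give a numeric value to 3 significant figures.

Δx = √(⟨x²⟩−⟨x⟩²), Δp = √(⟨p²⟩−⟨p⟩²).
Expand each integrand as polynomial × e^(−2ax²) and use ∫x^(2j)·e^(−2ax²) dx = (2j−1)!!/(4a)^j · √(π/(2a)), odd powers → 0; here √(π/(2a)) = 1.2410. Differentiate with the product rule, d/dx e^(−ax²) = −2ax·e^(−ax²).
Normalization: ∫|φ|² dx = 1.1387.
⟨x⟩ = 0.0000, ⟨x²⟩ = 0.82221 ⇒ Δx = 0.90676.
⟨p⟩ = 0.0000, ⟨p²⟩ = 5.5113 ⇒ Δp = 2.3476.
Δx·Δp = 2.1287.

2.13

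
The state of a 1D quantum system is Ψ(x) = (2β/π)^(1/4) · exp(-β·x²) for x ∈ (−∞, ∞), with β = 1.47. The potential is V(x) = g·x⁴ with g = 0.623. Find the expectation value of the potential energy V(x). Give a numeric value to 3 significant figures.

⟨V⟩ = ∫ V(x)·|Ψ|² dx.
Gaussian moments: ∫x^(2j)·e^(−2βx²) dx = (2j−1)!!/(4β)^j · √(π/(2β)), odd powers integrate to 0; here √(π/(2β)) = 1.0337.
⟨V⟩ = 0.054057.

0.0541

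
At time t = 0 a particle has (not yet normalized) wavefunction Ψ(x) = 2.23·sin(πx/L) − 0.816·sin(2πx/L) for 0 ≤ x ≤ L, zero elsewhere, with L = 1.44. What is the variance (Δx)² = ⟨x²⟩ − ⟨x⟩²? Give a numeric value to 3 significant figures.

Compute ⟨x⟩ and ⟨x²⟩ separately, then (Δx)² = ⟨x²⟩ − ⟨x⟩².
On 0 ≤ x ≤ L (j ≠ l): ∫sin²(jπx/L) dx = L/2, ∫sin(jπx/L)·sin(lπx/L) dx = 0; diagonal moments ∫x·sin²(jπx/L) dx = L²/4, ∫x²·sin²(jπx/L) dx = L³·(1/6 − 1/(4j²π²)); cross terms ∫x·sin(jπx/L)·sin(lπx/L) dx = 0 for j + l even and −4jlL²/(π²(j² − l²)²) for j + l odd, ∫x²·sin(jπx/L)·sin(lπx/L) dx = (−1)^(j+l)·4jlL³/(π²(j² − l²)²); higher powers the same way via product-to-sum and parts.
Normalization: ∫|Ψ|² dx = 4.0599.
⟨x⟩ = 0.88741 and ⟨x²⟩ = 0.83652.
(Δx)² = 0.83652 − (0.88741)² = 0.049028.

0.0490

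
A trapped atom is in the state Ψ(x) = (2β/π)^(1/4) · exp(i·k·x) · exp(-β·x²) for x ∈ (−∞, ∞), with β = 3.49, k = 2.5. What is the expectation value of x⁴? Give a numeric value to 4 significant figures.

⟨x⁴⟩ = ∫ x⁴·|Ψ|² dx (integrals over the domain).
Gaussian moments: ∫x^(2j)·e^(−2βx²) dx = (2j−1)!!/(4β)^j · √(π/(2β)), odd powers integrate to 0; here √(π/(2β)) = 0.67088.
⟨x⁴⟩ = 0.015394.

0.01539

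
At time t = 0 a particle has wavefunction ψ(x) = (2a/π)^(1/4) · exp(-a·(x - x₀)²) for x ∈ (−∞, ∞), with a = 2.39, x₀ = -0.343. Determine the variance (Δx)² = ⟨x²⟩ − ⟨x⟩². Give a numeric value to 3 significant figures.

0.105

Compute ⟨x⟩ and ⟨x²⟩ separately, then (Δx)² = ⟨x²⟩ − ⟨x⟩².
Gaussian moments (u = x − x₀): ∫u^(2j)·e^(−2au²) du = (2j−1)!!/(4a)^j · √(π/(2a)), odd powers integrate to 0; here √(π/(2a)) = 0.81070.
⟨x⟩ = -0.34300 and ⟨x²⟩ = 0.22225.
(Δx)² = 0.22225 − (-0.34300)² = 0.10460.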